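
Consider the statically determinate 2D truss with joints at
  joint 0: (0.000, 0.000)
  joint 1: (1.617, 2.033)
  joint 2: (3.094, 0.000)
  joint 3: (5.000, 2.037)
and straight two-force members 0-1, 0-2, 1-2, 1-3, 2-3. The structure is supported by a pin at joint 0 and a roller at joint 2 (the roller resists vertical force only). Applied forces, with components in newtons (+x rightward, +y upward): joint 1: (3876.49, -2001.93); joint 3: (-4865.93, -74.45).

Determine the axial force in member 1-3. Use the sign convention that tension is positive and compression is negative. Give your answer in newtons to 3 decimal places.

N=4 nodes, M=5 members, R=3 reactions → 2N=8, M+R=8
member 0 (0-1): L=2.5976, (cx,cy)=(0.6225,0.7826)
member 1 (0-2): L=3.0940, (cx,cy)=(1.0000,0.0000)
member 2 (1-2): L=2.5129, (cx,cy)=(0.5878,-0.8090)
member 3 (1-3): L=3.3830, (cx,cy)=(1.0000,0.0012)
member 4 (2-3): L=2.7897, (cx,cy)=(0.6832,0.7302)
solve A·x = −loads:
  F[0-1] = -2001.2489 N (compression)
  F[0-2] = +256.3095 N (tension)
  F[1-2] = -545.5532 N (compression)
  F[1-3] = -4801.5835 N (compression)
  F[2-3] = -94.1838 N (compression)
  Rx@0 = +989.4400 N
  Ry@0 = +1566.2392 N
  Ry@2 = +510.1408 N

-4801.583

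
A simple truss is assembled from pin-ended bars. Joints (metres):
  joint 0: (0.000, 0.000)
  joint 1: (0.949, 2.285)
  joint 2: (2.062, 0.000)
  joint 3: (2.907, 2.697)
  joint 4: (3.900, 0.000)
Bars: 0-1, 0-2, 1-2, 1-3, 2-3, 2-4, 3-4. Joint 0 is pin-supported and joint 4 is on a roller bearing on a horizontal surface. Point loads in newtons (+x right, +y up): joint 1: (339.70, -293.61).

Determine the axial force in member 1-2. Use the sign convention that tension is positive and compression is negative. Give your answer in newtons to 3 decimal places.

-347.042

N=5 nodes, M=7 members, R=3 reactions → 2N=10, M+R=10
member 0 (0-1): L=2.4742, (cx,cy)=(0.3836,0.9235)
member 1 (0-2): L=2.0620, (cx,cy)=(1.0000,0.0000)
member 2 (1-2): L=2.5417, (cx,cy)=(0.4379,-0.8990)
member 3 (1-3): L=2.0009, (cx,cy)=(0.9786,0.2059)
member 4 (2-3): L=2.8263, (cx,cy)=(0.2990,0.9543)
member 5 (2-4): L=1.8380, (cx,cy)=(1.0000,0.0000)
member 6 (3-4): L=2.8740, (cx,cy)=(0.3455,-0.9384)
solve A·x = −loads:
  F[0-1] = -25.0515 N (compression)
  F[0-2] = +349.3086 N (tension)
  F[1-2] = -347.0417 N (compression)
  F[1-3] = -201.6589 N (compression)
  F[2-3] = +326.9530 N (tension)
  F[2-4] = +99.5851 N (tension)
  F[3-4] = -288.2250 N (compression)
  Rx@0 = -339.7000 N
  Ry@0 = +23.1355 N
  Ry@4 = +270.4745 N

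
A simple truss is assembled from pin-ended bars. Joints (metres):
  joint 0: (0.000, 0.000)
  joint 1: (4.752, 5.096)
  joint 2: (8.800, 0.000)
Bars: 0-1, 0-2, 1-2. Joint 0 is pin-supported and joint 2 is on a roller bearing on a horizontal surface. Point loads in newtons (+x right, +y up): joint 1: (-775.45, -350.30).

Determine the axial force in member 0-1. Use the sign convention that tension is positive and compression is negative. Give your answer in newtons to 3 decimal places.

N=3 nodes, M=3 members, R=3 reactions → 2N=6, M+R=6
member 0 (0-1): L=6.9678, (cx,cy)=(0.6820,0.7314)
member 1 (0-2): L=8.8000, (cx,cy)=(1.0000,0.0000)
member 2 (1-2): L=6.5081, (cx,cy)=(0.6220,-0.7830)
solve A·x = −loads:
  F[0-1] = -834.3272 N (compression)
  F[0-2] = -206.4464 N (compression)
  F[1-2] = +331.9112 N (tension)
  Rx@0 = +775.4500 N
  Ry@0 = +610.1940 N
  Ry@2 = -259.8940 N

-834.327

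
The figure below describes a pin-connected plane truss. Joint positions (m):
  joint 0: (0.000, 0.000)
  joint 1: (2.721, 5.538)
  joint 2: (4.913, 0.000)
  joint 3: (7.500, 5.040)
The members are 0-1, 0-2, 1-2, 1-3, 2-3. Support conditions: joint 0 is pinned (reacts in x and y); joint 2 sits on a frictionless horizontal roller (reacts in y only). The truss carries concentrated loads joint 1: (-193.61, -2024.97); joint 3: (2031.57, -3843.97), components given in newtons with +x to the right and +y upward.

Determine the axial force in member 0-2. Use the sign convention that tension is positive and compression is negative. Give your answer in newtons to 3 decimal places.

370.611

N=4 nodes, M=5 members, R=3 reactions → 2N=8, M+R=8
member 0 (0-1): L=6.1704, (cx,cy)=(0.4410,0.8975)
member 1 (0-2): L=4.9130, (cx,cy)=(1.0000,0.0000)
member 2 (1-2): L=5.9560, (cx,cy)=(0.3680,-0.9298)
member 3 (1-3): L=4.8049, (cx,cy)=(0.9946,-0.1036)
member 4 (2-3): L=5.6652, (cx,cy)=(0.4566,0.8896)
solve A·x = −loads:
  F[0-1] = +3327.4771 N (tension)
  F[0-2] = +370.6109 N (tension)
  F[1-2] = -5815.7438 N (compression)
  F[1-3] = +3821.9124 N (tension)
  F[2-3] = -3875.5271 N (compression)
  Rx@0 = -1837.9600 N
  Ry@0 = -2986.4679 N
  Ry@2 = +8855.4079 N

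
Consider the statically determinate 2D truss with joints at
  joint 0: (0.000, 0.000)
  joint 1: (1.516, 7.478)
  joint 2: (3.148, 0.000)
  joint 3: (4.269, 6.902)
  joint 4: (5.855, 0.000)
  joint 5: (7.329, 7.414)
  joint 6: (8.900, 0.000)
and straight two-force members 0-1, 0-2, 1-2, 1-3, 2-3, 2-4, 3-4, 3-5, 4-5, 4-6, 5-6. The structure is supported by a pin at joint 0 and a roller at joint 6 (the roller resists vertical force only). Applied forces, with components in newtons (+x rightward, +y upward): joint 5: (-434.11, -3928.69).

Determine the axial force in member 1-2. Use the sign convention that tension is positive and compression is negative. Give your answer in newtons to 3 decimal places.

1179.613

N=7 nodes, M=11 members, R=3 reactions → 2N=14, M+R=14
member 0 (0-1): L=7.6301, (cx,cy)=(0.1987,0.9801)
member 1 (0-2): L=3.1480, (cx,cy)=(1.0000,0.0000)
member 2 (1-2): L=7.6540, (cx,cy)=(0.2132,-0.9770)
member 3 (1-3): L=2.8126, (cx,cy)=(0.9788,-0.2048)
member 4 (2-3): L=6.9924, (cx,cy)=(0.1603,0.9871)
member 5 (2-4): L=2.7070, (cx,cy)=(1.0000,0.0000)
member 6 (3-4): L=7.0819, (cx,cy)=(0.2240,-0.9746)
member 7 (3-5): L=3.1025, (cx,cy)=(0.9863,0.1650)
member 8 (4-5): L=7.5591, (cx,cy)=(0.1950,0.9808)
member 9 (4-6): L=3.0450, (cx,cy)=(1.0000,0.0000)
member 10 (5-6): L=7.5786, (cx,cy)=(0.2073,-0.9783)
solve A·x = −loads:
  F[0-1] = -1076.5717 N (compression)
  F[0-2] = -220.2100 N (compression)
  F[1-2] = +1179.6126 N (tension)
  F[1-3] = -475.4966 N (compression)
  F[2-3] = -1167.5880 N (compression)
  F[2-4] = +218.4917 N (tension)
  F[3-4] = +934.6320 N (tension)
  F[3-5] = -873.8962 N (compression)
  F[4-5] = -928.7203 N (compression)
  F[4-6] = +608.9017 N (tension)
  F[5-6] = -2937.3854 N (compression)
  Rx@0 = +434.1100 N
  Ry@0 = +1055.1083 N
  Ry@6 = +2873.5817 N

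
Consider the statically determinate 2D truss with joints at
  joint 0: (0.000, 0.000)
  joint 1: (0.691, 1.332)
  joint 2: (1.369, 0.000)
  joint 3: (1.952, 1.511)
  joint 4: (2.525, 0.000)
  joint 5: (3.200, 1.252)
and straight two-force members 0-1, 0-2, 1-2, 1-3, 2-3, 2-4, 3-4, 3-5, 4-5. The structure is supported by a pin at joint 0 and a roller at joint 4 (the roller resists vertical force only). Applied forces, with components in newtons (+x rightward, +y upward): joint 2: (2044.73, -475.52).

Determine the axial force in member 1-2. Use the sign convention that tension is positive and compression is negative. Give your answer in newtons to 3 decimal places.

N=6 nodes, M=9 members, R=3 reactions → 2N=12, M+R=12
member 0 (0-1): L=1.5006, (cx,cy)=(0.4605,0.8877)
member 1 (0-2): L=1.3690, (cx,cy)=(1.0000,0.0000)
member 2 (1-2): L=1.4946, (cx,cy)=(0.4536,-0.8912)
member 3 (1-3): L=1.2736, (cx,cy)=(0.9901,0.1405)
member 4 (2-3): L=1.6196, (cx,cy)=(0.3600,0.9330)
member 5 (2-4): L=1.1560, (cx,cy)=(1.0000,0.0000)
member 6 (3-4): L=1.6160, (cx,cy)=(0.3546,-0.9350)
member 7 (3-5): L=1.2746, (cx,cy)=(0.9791,-0.2032)
member 8 (4-5): L=1.4224, (cx,cy)=(0.4746,0.8802)
solve A·x = −loads:
  F[0-1] = -245.2544 N (compression)
  F[0-2] = +2157.6677 N (tension)
  F[1-2] = +211.0454 N (tension)
  F[1-3] = -210.7651 N (compression)
  F[2-3] = +308.0914 N (tension)
  F[2-4] = +97.7690 N (tension)
  F[3-4] = -275.7320 N (compression)
  F[3-5] = -0.0000 N (compression)
  F[4-5] = +0.0000 N (tension)
  Rx@0 = -2044.7300 N
  Ry@0 = +217.7034 N
  Ry@4 = +257.8166 N

211.045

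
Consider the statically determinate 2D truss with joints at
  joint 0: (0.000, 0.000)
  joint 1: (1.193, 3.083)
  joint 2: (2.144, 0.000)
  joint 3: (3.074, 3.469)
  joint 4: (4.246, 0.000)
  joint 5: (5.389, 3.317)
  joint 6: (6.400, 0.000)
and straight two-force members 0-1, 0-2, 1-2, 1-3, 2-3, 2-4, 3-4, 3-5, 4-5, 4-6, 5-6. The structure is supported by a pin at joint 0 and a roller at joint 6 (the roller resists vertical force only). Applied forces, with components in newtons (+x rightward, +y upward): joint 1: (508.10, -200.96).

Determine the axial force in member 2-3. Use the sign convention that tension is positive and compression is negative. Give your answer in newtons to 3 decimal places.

N=7 nodes, M=11 members, R=3 reactions → 2N=14, M+R=14
member 0 (0-1): L=3.3058, (cx,cy)=(0.3609,0.9326)
member 1 (0-2): L=2.1440, (cx,cy)=(1.0000,0.0000)
member 2 (1-2): L=3.2263, (cx,cy)=(0.2948,-0.9556)
member 3 (1-3): L=1.9202, (cx,cy)=(0.9796,0.2010)
member 4 (2-3): L=3.5915, (cx,cy)=(0.2589,0.9659)
member 5 (2-4): L=2.1020, (cx,cy)=(1.0000,0.0000)
member 6 (3-4): L=3.6616, (cx,cy)=(0.3201,-0.9474)
member 7 (3-5): L=2.3200, (cx,cy)=(0.9979,-0.0655)
member 8 (4-5): L=3.5084, (cx,cy)=(0.3258,0.9454)
member 9 (4-6): L=2.1540, (cx,cy)=(1.0000,0.0000)
member 10 (5-6): L=3.4677, (cx,cy)=(0.2916,-0.9566)
solve A·x = −loads:
  F[0-1] = +87.1333 N (tension)
  F[0-2] = +476.6550 N (tension)
  F[1-2] = -374.0294 N (compression)
  F[1-3] = -374.0411 N (compression)
  F[2-3] = +370.0326 N (tension)
  F[2-4] = +270.5877 N (tension)
  F[3-4] = -285.4727 N (compression)
  F[3-5] = -179.6007 N (compression)
  F[4-5] = +286.0612 N (tension)
  F[4-6] = +86.0193 N (tension)
  F[5-6] = -295.0395 N (compression)
  Rx@0 = -508.1000 N
  Ry@0 = -81.2615 N
  Ry@6 = +282.2215 N

370.033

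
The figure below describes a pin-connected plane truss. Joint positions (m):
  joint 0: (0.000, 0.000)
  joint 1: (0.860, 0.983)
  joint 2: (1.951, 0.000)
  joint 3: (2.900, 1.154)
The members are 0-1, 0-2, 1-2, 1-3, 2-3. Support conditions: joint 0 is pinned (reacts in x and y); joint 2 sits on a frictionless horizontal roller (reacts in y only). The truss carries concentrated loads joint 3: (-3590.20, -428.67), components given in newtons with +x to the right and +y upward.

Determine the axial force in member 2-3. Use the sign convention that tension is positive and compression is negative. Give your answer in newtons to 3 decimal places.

-177.612

N=4 nodes, M=5 members, R=3 reactions → 2N=8, M+R=8
member 0 (0-1): L=1.3061, (cx,cy)=(0.6585,0.7526)
member 1 (0-2): L=1.9510, (cx,cy)=(1.0000,0.0000)
member 2 (1-2): L=1.4685, (cx,cy)=(0.7429,-0.6694)
member 3 (1-3): L=2.0472, (cx,cy)=(0.9965,0.0835)
member 4 (2-3): L=1.4941, (cx,cy)=(0.6352,0.7724)
solve A·x = −loads:
  F[0-1] = -2544.5111 N (compression)
  F[0-2] = -1914.7656 N (compression)
  F[1-2] = +2425.4943 N (tension)
  F[1-3] = -3489.5818 N (compression)
  F[2-3] = -177.6123 N (compression)
  Rx@0 = +3590.2000 N
  Ry@0 = +1915.0605 N
  Ry@2 = -1486.3905 N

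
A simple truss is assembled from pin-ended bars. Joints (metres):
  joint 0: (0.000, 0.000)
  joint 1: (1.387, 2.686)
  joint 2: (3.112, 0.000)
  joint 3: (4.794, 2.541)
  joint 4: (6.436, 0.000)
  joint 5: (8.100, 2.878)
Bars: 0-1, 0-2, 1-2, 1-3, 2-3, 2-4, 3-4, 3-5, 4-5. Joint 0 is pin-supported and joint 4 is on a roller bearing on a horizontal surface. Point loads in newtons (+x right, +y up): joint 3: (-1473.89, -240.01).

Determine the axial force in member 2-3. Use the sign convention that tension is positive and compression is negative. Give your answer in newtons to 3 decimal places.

N=6 nodes, M=9 members, R=3 reactions → 2N=12, M+R=12
member 0 (0-1): L=3.0230, (cx,cy)=(0.4588,0.8885)
member 1 (0-2): L=3.1120, (cx,cy)=(1.0000,0.0000)
member 2 (1-2): L=3.1922, (cx,cy)=(0.5404,-0.8414)
member 3 (1-3): L=3.4101, (cx,cy)=(0.9991,-0.0425)
member 4 (2-3): L=3.0473, (cx,cy)=(0.5520,0.8339)
member 5 (2-4): L=3.3240, (cx,cy)=(1.0000,0.0000)
member 6 (3-4): L=3.0254, (cx,cy)=(0.5427,-0.8399)
member 7 (3-5): L=3.3231, (cx,cy)=(0.9948,0.1014)
member 8 (4-5): L=3.3244, (cx,cy)=(0.5005,0.8657)
solve A·x = −loads:
  F[0-1] = -723.8256 N (compression)
  F[0-2] = -1141.7844 N (compression)
  F[1-2] = +803.0973 N (tension)
  F[1-3] = -766.7748 N (compression)
  F[2-3] = -810.3777 N (compression)
  F[2-4] = -260.5037 N (compression)
  F[3-4] = +479.9752 N (tension)
  F[3-5] = +0.0000 N (tension)
  F[4-5] = -0.0000 N (compression)
  Rx@0 = +1473.8900 N
  Ry@0 = +643.1403 N
  Ry@4 = -403.1303 N

-810.378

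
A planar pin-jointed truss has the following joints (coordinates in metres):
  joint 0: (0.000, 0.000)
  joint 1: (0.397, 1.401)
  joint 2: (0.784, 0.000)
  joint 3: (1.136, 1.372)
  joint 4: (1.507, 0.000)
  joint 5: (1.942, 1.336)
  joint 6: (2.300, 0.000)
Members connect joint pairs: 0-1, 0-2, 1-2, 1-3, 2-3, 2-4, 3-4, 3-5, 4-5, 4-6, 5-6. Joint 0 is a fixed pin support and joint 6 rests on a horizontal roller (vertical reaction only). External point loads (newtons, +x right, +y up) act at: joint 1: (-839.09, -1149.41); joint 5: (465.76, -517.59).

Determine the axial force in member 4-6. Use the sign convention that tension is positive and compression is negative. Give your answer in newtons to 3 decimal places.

105.807

N=7 nodes, M=11 members, R=3 reactions → 2N=14, M+R=14
member 0 (0-1): L=1.4562, (cx,cy)=(0.2726,0.9621)
member 1 (0-2): L=0.7840, (cx,cy)=(1.0000,0.0000)
member 2 (1-2): L=1.4535, (cx,cy)=(0.2663,-0.9639)
member 3 (1-3): L=0.7396, (cx,cy)=(0.9992,-0.0392)
member 4 (2-3): L=1.4164, (cx,cy)=(0.2485,0.9686)
member 5 (2-4): L=0.7230, (cx,cy)=(1.0000,0.0000)
member 6 (3-4): L=1.4213, (cx,cy)=(0.2610,-0.9653)
member 7 (3-5): L=0.8068, (cx,cy)=(0.9990,-0.0446)
member 8 (4-5): L=1.4050, (cx,cy)=(0.3096,0.9509)
member 9 (4-6): L=0.7930, (cx,cy)=(1.0000,0.0000)
member 10 (5-6): L=1.3831, (cx,cy)=(0.2588,-0.9659)
solve A·x = −loads:
  F[0-1] = -1322.2346 N (compression)
  F[0-2] = -12.8434 N (compression)
  F[1-2] = +109.0288 N (tension)
  F[1-3] = +449.9195 N (tension)
  F[2-3] = -108.4967 N (compression)
  F[2-4] = +43.1492 N (tension)
  F[3-4] = +108.9049 N (tension)
  F[3-5] = +394.5760 N (tension)
  F[4-5] = -110.5614 N (compression)
  F[4-6] = +105.8069 N (tension)
  F[5-6] = -408.7852 N (compression)
  Rx@0 = +373.3300 N
  Ry@0 = +1272.1453 N
  Ry@6 = +394.8547 N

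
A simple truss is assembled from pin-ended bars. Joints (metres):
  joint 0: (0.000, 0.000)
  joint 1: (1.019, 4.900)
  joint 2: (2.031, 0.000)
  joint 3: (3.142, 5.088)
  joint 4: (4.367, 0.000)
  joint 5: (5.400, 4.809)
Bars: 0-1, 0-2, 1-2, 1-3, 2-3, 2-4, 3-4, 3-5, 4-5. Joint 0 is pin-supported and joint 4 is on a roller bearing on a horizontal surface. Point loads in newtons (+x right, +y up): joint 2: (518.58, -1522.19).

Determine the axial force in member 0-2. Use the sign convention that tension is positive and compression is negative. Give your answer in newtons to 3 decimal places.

N=6 nodes, M=9 members, R=3 reactions → 2N=12, M+R=12
member 0 (0-1): L=5.0048, (cx,cy)=(0.2036,0.9791)
member 1 (0-2): L=2.0310, (cx,cy)=(1.0000,0.0000)
member 2 (1-2): L=5.0034, (cx,cy)=(0.2023,-0.9793)
member 3 (1-3): L=2.1313, (cx,cy)=(0.9961,0.0882)
member 4 (2-3): L=5.2079, (cx,cy)=(0.2133,0.9770)
member 5 (2-4): L=2.3360, (cx,cy)=(1.0000,0.0000)
member 6 (3-4): L=5.2334, (cx,cy)=(0.2341,-0.9722)
member 7 (3-5): L=2.2752, (cx,cy)=(0.9925,-0.1226)
member 8 (4-5): L=4.9187, (cx,cy)=(0.2100,0.9777)
solve A·x = −loads:
  F[0-1] = -831.6720 N (compression)
  F[0-2] = +687.9111 N (tension)
  F[1-2] = +801.4665 N (tension)
  F[1-3] = -332.7342 N (compression)
  F[2-3] = +754.6609 N (tension)
  F[2-4] = +170.4451 N (tension)
  F[3-4] = -728.1680 N (compression)
  F[3-5] = +0.0000 N (tension)
  F[4-5] = -0.0000 N (compression)
  Rx@0 = -518.5800 N
  Ry@0 = +814.2514 N
  Ry@4 = +707.9386 N

687.911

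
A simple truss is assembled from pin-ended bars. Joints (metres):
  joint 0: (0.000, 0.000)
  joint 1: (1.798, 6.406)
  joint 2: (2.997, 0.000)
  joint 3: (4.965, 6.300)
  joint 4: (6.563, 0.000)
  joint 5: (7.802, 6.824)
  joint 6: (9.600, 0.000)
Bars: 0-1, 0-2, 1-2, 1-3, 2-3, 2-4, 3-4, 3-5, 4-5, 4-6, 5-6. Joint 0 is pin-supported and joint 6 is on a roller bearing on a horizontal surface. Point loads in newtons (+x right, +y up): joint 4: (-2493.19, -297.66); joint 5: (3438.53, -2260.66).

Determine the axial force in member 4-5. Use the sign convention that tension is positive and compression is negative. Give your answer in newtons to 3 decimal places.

1900.767

N=7 nodes, M=11 members, R=3 reactions → 2N=14, M+R=14
member 0 (0-1): L=6.6535, (cx,cy)=(0.2702,0.9628)
member 1 (0-2): L=2.9970, (cx,cy)=(1.0000,0.0000)
member 2 (1-2): L=6.5172, (cx,cy)=(0.1840,-0.9829)
member 3 (1-3): L=3.1688, (cx,cy)=(0.9994,-0.0335)
member 4 (2-3): L=6.6002, (cx,cy)=(0.2982,0.9545)
member 5 (2-4): L=3.5660, (cx,cy)=(1.0000,0.0000)
member 6 (3-4): L=6.4995, (cx,cy)=(0.2459,-0.9693)
member 7 (3-5): L=2.8850, (cx,cy)=(0.9834,0.1816)
member 8 (4-5): L=6.9356, (cx,cy)=(0.1786,0.9839)
member 9 (4-6): L=3.0370, (cx,cy)=(1.0000,0.0000)
member 10 (5-6): L=7.0569, (cx,cy)=(0.2548,-0.9670)
solve A·x = −loads:
  F[0-1] = +2001.1035 N (tension)
  F[0-2] = +404.5779 N (tension)
  F[1-2] = -1990.9961 N (compression)
  F[1-3] = +907.5606 N (tension)
  F[2-3] = +2050.2744 N (tension)
  F[2-4] = -573.0460 N (compression)
  F[3-4] = -1622.3298 N (compression)
  F[3-5] = +1949.6891 N (tension)
  F[4-5] = +1900.7673 N (tension)
  F[4-6] = +1181.7089 N (tension)
  F[5-6] = -4638.0404 N (compression)
  Rx@0 = -945.3400 N
  Ry@0 = -1926.6530 N
  Ry@6 = +4484.9730 N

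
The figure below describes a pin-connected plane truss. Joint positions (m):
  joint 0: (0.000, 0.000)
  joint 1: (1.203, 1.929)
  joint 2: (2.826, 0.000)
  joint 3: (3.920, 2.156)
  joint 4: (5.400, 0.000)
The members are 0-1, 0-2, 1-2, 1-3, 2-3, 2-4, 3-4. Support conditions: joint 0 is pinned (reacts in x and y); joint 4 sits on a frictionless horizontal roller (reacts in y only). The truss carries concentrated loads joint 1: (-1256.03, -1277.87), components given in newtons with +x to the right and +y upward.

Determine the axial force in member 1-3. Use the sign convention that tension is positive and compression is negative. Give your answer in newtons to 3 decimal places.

205.177

N=5 nodes, M=7 members, R=3 reactions → 2N=10, M+R=10
member 0 (0-1): L=2.2734, (cx,cy)=(0.5292,0.8485)
member 1 (0-2): L=2.8260, (cx,cy)=(1.0000,0.0000)
member 2 (1-2): L=2.5209, (cx,cy)=(0.6438,-0.7652)
member 3 (1-3): L=2.7265, (cx,cy)=(0.9965,0.0833)
member 4 (2-3): L=2.4177, (cx,cy)=(0.4525,0.8918)
member 5 (2-4): L=2.5740, (cx,cy)=(1.0000,0.0000)
member 6 (3-4): L=2.6151, (cx,cy)=(0.5659,-0.8244)
solve A·x = −loads:
  F[0-1] = -1699.2836 N (compression)
  F[0-2] = -356.8229 N (compression)
  F[1-2] = +236.6519 N (tension)
  F[1-3] = +205.1773 N (tension)
  F[2-3] = -203.0620 N (compression)
  F[2-4] = -112.5794 N (compression)
  F[3-4] = +198.9230 N (tension)
  Rx@0 = +1256.0300 N
  Ry@0 = +1441.8708 N
  Ry@4 = -164.0008 N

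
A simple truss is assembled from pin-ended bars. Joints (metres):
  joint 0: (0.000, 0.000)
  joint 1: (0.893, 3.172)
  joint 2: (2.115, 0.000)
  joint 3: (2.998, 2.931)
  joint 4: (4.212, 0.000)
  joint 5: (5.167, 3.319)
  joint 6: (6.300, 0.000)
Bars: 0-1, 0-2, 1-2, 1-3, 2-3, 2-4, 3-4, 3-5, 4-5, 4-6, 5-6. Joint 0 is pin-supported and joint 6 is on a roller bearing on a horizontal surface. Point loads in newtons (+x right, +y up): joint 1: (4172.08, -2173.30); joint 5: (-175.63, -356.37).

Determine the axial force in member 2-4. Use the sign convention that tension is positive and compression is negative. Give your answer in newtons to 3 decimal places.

N=7 nodes, M=11 members, R=3 reactions → 2N=14, M+R=14
member 0 (0-1): L=3.2953, (cx,cy)=(0.2710,0.9626)
member 1 (0-2): L=2.1150, (cx,cy)=(1.0000,0.0000)
member 2 (1-2): L=3.3992, (cx,cy)=(0.3595,-0.9331)
member 3 (1-3): L=2.1188, (cx,cy)=(0.9935,-0.1137)
member 4 (2-3): L=3.0611, (cx,cy)=(0.2885,0.9575)
member 5 (2-4): L=2.0970, (cx,cy)=(1.0000,0.0000)
member 6 (3-4): L=3.1725, (cx,cy)=(0.3827,-0.9239)
member 7 (3-5): L=2.2034, (cx,cy)=(0.9844,0.1761)
member 8 (4-5): L=3.4537, (cx,cy)=(0.2765,0.9610)
member 9 (4-6): L=2.0880, (cx,cy)=(1.0000,0.0000)
member 10 (5-6): L=3.5071, (cx,cy)=(0.3231,-0.9464)
solve A·x = −loads:
  F[0-1] = +81.8107 N (tension)
  F[0-2] = +3974.2800 N (tension)
  F[1-2] = -1992.0944 N (compression)
  F[1-3] = -3456.2001 N (compression)
  F[2-3] = +1941.4447 N (tension)
  F[2-4] = +2698.1163 N (tension)
  F[3-4] = -2787.4712 N (compression)
  F[3-5] = -1835.7573 N (compression)
  F[4-5] = +2679.7949 N (tension)
  F[4-6] = +890.4306 N (tension)
  F[5-6] = -2756.2146 N (compression)
  Rx@0 = -3996.4500 N
  Ry@0 = -78.7494 N
  Ry@6 = +2608.4194 N

2698.116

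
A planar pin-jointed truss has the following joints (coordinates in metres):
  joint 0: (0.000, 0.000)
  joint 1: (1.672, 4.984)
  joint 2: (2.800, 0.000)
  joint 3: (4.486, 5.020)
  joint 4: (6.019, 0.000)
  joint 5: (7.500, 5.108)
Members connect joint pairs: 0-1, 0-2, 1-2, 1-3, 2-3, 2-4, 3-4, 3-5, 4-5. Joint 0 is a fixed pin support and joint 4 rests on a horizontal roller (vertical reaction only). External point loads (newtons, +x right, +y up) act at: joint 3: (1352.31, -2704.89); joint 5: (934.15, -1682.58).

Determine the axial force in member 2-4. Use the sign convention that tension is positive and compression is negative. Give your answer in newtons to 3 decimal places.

815.810

N=6 nodes, M=9 members, R=3 reactions → 2N=12, M+R=12
member 0 (0-1): L=5.2570, (cx,cy)=(0.3181,0.9481)
member 1 (0-2): L=2.8000, (cx,cy)=(1.0000,0.0000)
member 2 (1-2): L=5.1101, (cx,cy)=(0.2207,-0.9753)
member 3 (1-3): L=2.8142, (cx,cy)=(0.9999,0.0128)
member 4 (2-3): L=5.2956, (cx,cy)=(0.3184,0.9480)
member 5 (2-4): L=3.2190, (cx,cy)=(1.0000,0.0000)
member 6 (3-4): L=5.2489, (cx,cy)=(0.2921,-0.9564)
member 7 (3-5): L=3.0153, (cx,cy)=(0.9996,0.0292)
member 8 (4-5): L=5.3184, (cx,cy)=(0.2785,0.9604)
solve A·x = −loads:
  F[0-1] = +1735.8495 N (tension)
  F[0-2] = +1734.3673 N (tension)
  F[1-2] = -1675.2421 N (compression)
  F[1-3] = +921.9634 N (tension)
  F[2-3] = +1723.6088 N (tension)
  F[2-4] = +815.8100 N (tension)
  F[3-4] = -4505.1592 N (compression)
  F[3-5] = +1434.7443 N (tension)
  F[4-5] = -1795.4720 N (compression)
  Rx@0 = -2286.4600 N
  Ry@0 = -1645.7117 N
  Ry@4 = +6033.1817 N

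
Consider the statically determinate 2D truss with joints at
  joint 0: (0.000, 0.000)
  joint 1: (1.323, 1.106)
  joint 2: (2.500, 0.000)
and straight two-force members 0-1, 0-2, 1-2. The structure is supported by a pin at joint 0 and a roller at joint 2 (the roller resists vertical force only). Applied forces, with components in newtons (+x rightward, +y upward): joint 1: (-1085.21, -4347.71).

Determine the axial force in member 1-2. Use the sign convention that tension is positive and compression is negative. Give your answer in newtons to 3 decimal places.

-2658.807

N=3 nodes, M=3 members, R=3 reactions → 2N=6, M+R=6
member 0 (0-1): L=1.7244, (cx,cy)=(0.7672,0.6414)
member 1 (0-2): L=2.5000, (cx,cy)=(1.0000,0.0000)
member 2 (1-2): L=1.6151, (cx,cy)=(0.7287,-0.6848)
solve A·x = −loads:
  F[0-1] = -3939.9311 N (compression)
  F[0-2] = +1937.5923 N (tension)
  F[1-2] = -2658.8068 N (compression)
  Rx@0 = +1085.2100 N
  Ry@0 = +2526.9988 N
  Ry@2 = +1820.7112 N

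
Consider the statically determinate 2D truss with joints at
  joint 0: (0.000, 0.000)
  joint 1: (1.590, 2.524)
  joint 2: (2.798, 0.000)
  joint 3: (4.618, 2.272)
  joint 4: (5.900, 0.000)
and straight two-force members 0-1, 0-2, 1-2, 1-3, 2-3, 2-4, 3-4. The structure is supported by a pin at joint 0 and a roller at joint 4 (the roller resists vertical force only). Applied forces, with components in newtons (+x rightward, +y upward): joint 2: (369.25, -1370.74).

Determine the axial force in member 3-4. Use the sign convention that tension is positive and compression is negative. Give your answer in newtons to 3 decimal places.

N=5 nodes, M=7 members, R=3 reactions → 2N=10, M+R=10
member 0 (0-1): L=2.9831, (cx,cy)=(0.5330,0.8461)
member 1 (0-2): L=2.7980, (cx,cy)=(1.0000,0.0000)
member 2 (1-2): L=2.7982, (cx,cy)=(0.4317,-0.9020)
member 3 (1-3): L=3.0385, (cx,cy)=(0.9966,-0.0829)
member 4 (2-3): L=2.9111, (cx,cy)=(0.6252,0.7805)
member 5 (2-4): L=3.1020, (cx,cy)=(1.0000,0.0000)
member 6 (3-4): L=2.6087, (cx,cy)=(0.4914,-0.8709)
solve A·x = −loads:
  F[0-1] = -851.7619 N (compression)
  F[0-2] = +823.2466 N (tension)
  F[1-2] = +875.7420 N (tension)
  F[1-3] = -834.9383 N (compression)
  F[2-3] = +744.1820 N (tension)
  F[2-4] = +366.8010 N (tension)
  F[3-4] = -746.4019 N (compression)
  Rx@0 = -369.2500 N
  Ry@0 = +720.6840 N
  Ry@4 = +650.0560 N

-746.402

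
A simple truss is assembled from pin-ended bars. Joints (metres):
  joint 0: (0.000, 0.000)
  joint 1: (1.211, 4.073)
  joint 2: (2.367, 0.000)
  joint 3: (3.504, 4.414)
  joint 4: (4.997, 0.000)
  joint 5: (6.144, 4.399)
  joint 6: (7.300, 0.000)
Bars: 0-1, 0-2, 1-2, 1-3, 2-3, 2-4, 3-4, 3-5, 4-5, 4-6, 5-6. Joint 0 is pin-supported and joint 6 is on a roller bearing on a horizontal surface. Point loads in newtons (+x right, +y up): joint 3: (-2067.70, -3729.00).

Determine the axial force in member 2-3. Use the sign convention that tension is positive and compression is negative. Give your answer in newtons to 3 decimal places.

-3020.336

N=7 nodes, M=11 members, R=3 reactions → 2N=14, M+R=14
member 0 (0-1): L=4.2492, (cx,cy)=(0.2850,0.9585)
member 1 (0-2): L=2.3670, (cx,cy)=(1.0000,0.0000)
member 2 (1-2): L=4.2339, (cx,cy)=(0.2730,-0.9620)
member 3 (1-3): L=2.3182, (cx,cy)=(0.9891,0.1471)
member 4 (2-3): L=4.5581, (cx,cy)=(0.2494,0.9684)
member 5 (2-4): L=2.6300, (cx,cy)=(1.0000,0.0000)
member 6 (3-4): L=4.6597, (cx,cy)=(0.3204,-0.9473)
member 7 (3-5): L=2.6400, (cx,cy)=(1.0000,-0.0057)
member 8 (4-5): L=4.5461, (cx,cy)=(0.2523,0.9676)
member 9 (4-6): L=2.3030, (cx,cy)=(1.0000,0.0000)
member 10 (5-6): L=4.5484, (cx,cy)=(0.2542,-0.9672)
solve A·x = −loads:
  F[0-1] = -3327.3162 N (compression)
  F[0-2] = -1119.4360 N (compression)
  F[1-2] = +3040.3817 N (tension)
  F[1-3] = -1797.9559 N (compression)
  F[2-3] = -3020.3359 N (compression)
  F[2-4] = +464.1110 N (tension)
  F[3-4] = -568.0128 N (compression)
  F[3-5] = -282.1188 N (compression)
  F[4-5] = +556.0564 N (tension)
  F[4-6] = +141.8182 N (tension)
  F[5-6] = -557.9925 N (compression)
  Rx@0 = +2067.7000 N
  Ry@0 = +3189.3304 N
  Ry@6 = +539.6696 N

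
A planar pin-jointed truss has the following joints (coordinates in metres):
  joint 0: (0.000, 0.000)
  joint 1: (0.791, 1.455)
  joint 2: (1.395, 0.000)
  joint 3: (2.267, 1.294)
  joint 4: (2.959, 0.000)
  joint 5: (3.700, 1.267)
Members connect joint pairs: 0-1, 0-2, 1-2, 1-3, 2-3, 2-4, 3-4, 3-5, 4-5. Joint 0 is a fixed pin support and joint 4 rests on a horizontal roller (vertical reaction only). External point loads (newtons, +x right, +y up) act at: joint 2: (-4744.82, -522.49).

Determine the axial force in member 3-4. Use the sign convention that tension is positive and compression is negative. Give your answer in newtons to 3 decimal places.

N=6 nodes, M=9 members, R=3 reactions → 2N=12, M+R=12
member 0 (0-1): L=1.6561, (cx,cy)=(0.4776,0.8786)
member 1 (0-2): L=1.3950, (cx,cy)=(1.0000,0.0000)
member 2 (1-2): L=1.5754, (cx,cy)=(0.3834,-0.9236)
member 3 (1-3): L=1.4848, (cx,cy)=(0.9941,-0.1084)
member 4 (2-3): L=1.5604, (cx,cy)=(0.5588,0.8293)
member 5 (2-4): L=1.5640, (cx,cy)=(1.0000,0.0000)
member 6 (3-4): L=1.4674, (cx,cy)=(0.4716,-0.8818)
member 7 (3-5): L=1.4333, (cx,cy)=(0.9998,-0.0188)
member 8 (4-5): L=1.4678, (cx,cy)=(0.5048,0.8632)
solve A·x = −loads:
  F[0-1] = -314.3376 N (compression)
  F[0-2] = -4594.6845 N (compression)
  F[1-2] = +331.7699 N (tension)
  F[1-3] = -278.9804 N (compression)
  F[2-3] = +260.5551 N (tension)
  F[2-4] = +131.7283 N (tension)
  F[3-4] = -279.3349 N (compression)
  F[3-5] = +0.0000 N (tension)
  F[4-5] = -0.0000 N (compression)
  Rx@0 = +4744.8200 N
  Ry@0 = +276.1657 N
  Ry@4 = +246.3243 N

-279.335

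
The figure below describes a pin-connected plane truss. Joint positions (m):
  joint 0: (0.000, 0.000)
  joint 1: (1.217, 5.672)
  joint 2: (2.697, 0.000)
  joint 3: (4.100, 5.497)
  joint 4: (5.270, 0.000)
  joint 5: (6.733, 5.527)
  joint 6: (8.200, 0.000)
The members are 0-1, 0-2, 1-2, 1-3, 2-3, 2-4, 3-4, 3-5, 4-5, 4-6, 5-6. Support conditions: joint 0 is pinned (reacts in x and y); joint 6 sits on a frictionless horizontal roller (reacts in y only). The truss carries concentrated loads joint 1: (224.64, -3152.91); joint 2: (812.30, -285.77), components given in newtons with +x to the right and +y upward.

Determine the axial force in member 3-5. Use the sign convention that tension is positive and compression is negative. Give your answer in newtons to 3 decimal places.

-381.441

N=7 nodes, M=11 members, R=3 reactions → 2N=14, M+R=14
member 0 (0-1): L=5.8011, (cx,cy)=(0.2098,0.9777)
member 1 (0-2): L=2.6970, (cx,cy)=(1.0000,0.0000)
member 2 (1-2): L=5.8619, (cx,cy)=(0.2525,-0.9676)
member 3 (1-3): L=2.8883, (cx,cy)=(0.9982,-0.0606)
member 4 (2-3): L=5.6732, (cx,cy)=(0.2473,0.9689)
member 5 (2-4): L=2.5730, (cx,cy)=(1.0000,0.0000)
member 6 (3-4): L=5.6201, (cx,cy)=(0.2082,-0.9781)
member 7 (3-5): L=2.6332, (cx,cy)=(0.9999,0.0114)
member 8 (4-5): L=5.7174, (cx,cy)=(0.2559,0.9667)
member 9 (4-6): L=2.9300, (cx,cy)=(1.0000,0.0000)
member 10 (5-6): L=5.7184, (cx,cy)=(0.2565,-0.9665)
solve A·x = −loads:
  F[0-1] = -2783.3036 N (compression)
  F[0-2] = +1620.8439 N (tension)
  F[1-2] = -401.6314 N (compression)
  F[1-3] = -708.4426 N (compression)
  F[2-3] = +696.0088 N (tension)
  F[2-4] = +535.0165 N (tension)
  F[3-4] = -737.8247 N (compression)
  F[3-5] = -381.4408 N (compression)
  F[4-5] = +746.5134 N (tension)
  F[4-6] = +190.3924 N (tension)
  F[5-6] = -742.1509 N (compression)
  Rx@0 = -1036.9400 N
  Ry@0 = +2721.3664 N
  Ry@6 = +717.3136 N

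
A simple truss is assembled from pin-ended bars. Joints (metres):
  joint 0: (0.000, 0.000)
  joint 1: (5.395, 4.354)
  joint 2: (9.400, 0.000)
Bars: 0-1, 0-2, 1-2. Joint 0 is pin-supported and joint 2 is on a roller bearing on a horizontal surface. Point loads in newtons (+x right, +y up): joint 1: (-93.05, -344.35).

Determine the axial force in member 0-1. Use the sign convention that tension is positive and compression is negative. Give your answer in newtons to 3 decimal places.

-302.238

N=3 nodes, M=3 members, R=3 reactions → 2N=6, M+R=6
member 0 (0-1): L=6.9328, (cx,cy)=(0.7782,0.6280)
member 1 (0-2): L=9.4000, (cx,cy)=(1.0000,0.0000)
member 2 (1-2): L=5.9159, (cx,cy)=(0.6770,-0.7360)
solve A·x = −loads:
  F[0-1] = -302.2381 N (compression)
  F[0-2] = +142.1480 N (tension)
  F[1-2] = -209.9693 N (compression)
  Rx@0 = +93.0500 N
  Ry@0 = +189.8150 N
  Ry@2 = +154.5350 N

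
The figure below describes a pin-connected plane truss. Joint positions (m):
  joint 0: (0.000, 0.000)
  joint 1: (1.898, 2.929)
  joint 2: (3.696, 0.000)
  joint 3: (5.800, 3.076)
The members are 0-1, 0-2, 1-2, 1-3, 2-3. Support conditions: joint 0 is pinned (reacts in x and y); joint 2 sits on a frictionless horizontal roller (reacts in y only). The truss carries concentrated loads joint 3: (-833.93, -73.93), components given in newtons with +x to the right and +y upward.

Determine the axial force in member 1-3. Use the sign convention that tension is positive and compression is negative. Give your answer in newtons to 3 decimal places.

-804.652

N=4 nodes, M=5 members, R=3 reactions → 2N=8, M+R=8
member 0 (0-1): L=3.4902, (cx,cy)=(0.5438,0.8392)
member 1 (0-2): L=3.6960, (cx,cy)=(1.0000,0.0000)
member 2 (1-2): L=3.4368, (cx,cy)=(0.5232,-0.8522)
member 3 (1-3): L=3.9048, (cx,cy)=(0.9993,0.0376)
member 4 (2-3): L=3.7267, (cx,cy)=(0.5646,0.8254)
solve A·x = −loads:
  F[0-1] = -776.8669 N (compression)
  F[0-2] = -411.4624 N (compression)
  F[1-2] = +729.4463 N (tension)
  F[1-3] = -804.6519 N (compression)
  F[2-3] = -52.8696 N (compression)
  Rx@0 = +833.9300 N
  Ry@0 = +651.9535 N
  Ry@2 = -578.0235 N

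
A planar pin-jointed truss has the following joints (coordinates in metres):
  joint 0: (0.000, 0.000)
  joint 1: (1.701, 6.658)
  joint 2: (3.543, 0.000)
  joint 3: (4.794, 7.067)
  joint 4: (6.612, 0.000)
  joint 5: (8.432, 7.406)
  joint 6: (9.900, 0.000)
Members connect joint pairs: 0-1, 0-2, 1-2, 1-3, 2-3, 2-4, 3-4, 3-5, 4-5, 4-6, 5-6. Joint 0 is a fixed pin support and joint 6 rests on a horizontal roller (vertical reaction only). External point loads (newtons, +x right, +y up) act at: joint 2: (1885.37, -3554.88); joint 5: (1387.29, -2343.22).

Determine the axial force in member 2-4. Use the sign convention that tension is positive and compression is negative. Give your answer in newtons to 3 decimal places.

1838.177

N=7 nodes, M=11 members, R=3 reactions → 2N=14, M+R=14
member 0 (0-1): L=6.8719, (cx,cy)=(0.2475,0.9689)
member 1 (0-2): L=3.5430, (cx,cy)=(1.0000,0.0000)
member 2 (1-2): L=6.9081, (cx,cy)=(0.2666,-0.9638)
member 3 (1-3): L=3.1199, (cx,cy)=(0.9914,0.1311)
member 4 (2-3): L=7.1769, (cx,cy)=(0.1743,0.9847)
member 5 (2-4): L=3.0690, (cx,cy)=(1.0000,0.0000)
member 6 (3-4): L=7.2971, (cx,cy)=(0.2491,-0.9685)
member 7 (3-5): L=3.6538, (cx,cy)=(0.9957,0.0928)
member 8 (4-5): L=7.6264, (cx,cy)=(0.2386,0.9711)
member 9 (4-6): L=3.2880, (cx,cy)=(1.0000,0.0000)
member 10 (5-6): L=7.5501, (cx,cy)=(0.1944,-0.9809)
solve A·x = −loads:
  F[0-1] = -1643.4629 N (compression)
  F[0-2] = +3679.4688 N (tension)
  F[1-2] = +1539.9800 N (tension)
  F[1-3] = -824.5499 N (compression)
  F[2-3] = +2102.8474 N (tension)
  F[2-4] = +1838.1770 N (tension)
  F[3-4] = -2021.3886 N (compression)
  F[3-5] = +52.9506 N (tension)
  F[4-5] = +2015.8952 N (tension)
  F[4-6] = +853.4820 N (tension)
  F[5-6] = -4389.5546 N (compression)
  Rx@0 = -3272.6600 N
  Ry@0 = +1592.3181 N
  Ry@6 = +4305.7819 N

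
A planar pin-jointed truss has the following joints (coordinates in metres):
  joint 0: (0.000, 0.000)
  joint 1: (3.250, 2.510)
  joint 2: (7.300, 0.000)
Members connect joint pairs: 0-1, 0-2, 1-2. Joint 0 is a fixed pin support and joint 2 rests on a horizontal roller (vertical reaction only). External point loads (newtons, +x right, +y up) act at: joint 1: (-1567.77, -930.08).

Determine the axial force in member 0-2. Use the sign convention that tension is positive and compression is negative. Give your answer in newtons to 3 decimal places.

-201.658

N=3 nodes, M=3 members, R=3 reactions → 2N=6, M+R=6
member 0 (0-1): L=4.1064, (cx,cy)=(0.7914,0.6112)
member 1 (0-2): L=7.3000, (cx,cy)=(1.0000,0.0000)
member 2 (1-2): L=4.7647, (cx,cy)=(0.8500,-0.5268)
solve A·x = −loads:
  F[0-1] = -1726.0965 N (compression)
  F[0-2] = -201.6585 N (compression)
  F[1-2] = +237.2462 N (tension)
  Rx@0 = +1567.7700 N
  Ry@0 = +1055.0585 N
  Ry@2 = -124.9785 N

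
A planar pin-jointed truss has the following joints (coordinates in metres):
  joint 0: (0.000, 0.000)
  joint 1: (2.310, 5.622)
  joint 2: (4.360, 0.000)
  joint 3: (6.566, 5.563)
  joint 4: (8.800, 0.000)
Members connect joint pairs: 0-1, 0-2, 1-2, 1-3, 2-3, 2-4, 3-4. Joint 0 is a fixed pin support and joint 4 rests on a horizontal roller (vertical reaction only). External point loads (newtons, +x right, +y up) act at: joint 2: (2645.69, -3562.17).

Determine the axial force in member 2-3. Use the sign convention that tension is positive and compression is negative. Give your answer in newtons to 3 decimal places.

1877.703

N=5 nodes, M=7 members, R=3 reactions → 2N=10, M+R=10
member 0 (0-1): L=6.0781, (cx,cy)=(0.3801,0.9250)
member 1 (0-2): L=4.3600, (cx,cy)=(1.0000,0.0000)
member 2 (1-2): L=5.9841, (cx,cy)=(0.3426,-0.9395)
member 3 (1-3): L=4.2564, (cx,cy)=(0.9999,-0.0139)
member 4 (2-3): L=5.9844, (cx,cy)=(0.3686,0.9296)
member 5 (2-4): L=4.4400, (cx,cy)=(1.0000,0.0000)
member 6 (3-4): L=5.9948, (cx,cy)=(0.3727,-0.9280)
solve A·x = −loads:
  F[0-1] = -1943.0773 N (compression)
  F[0-2] = +3384.1655 N (tension)
  F[1-2] = +1933.7047 N (tension)
  F[1-3] = -1401.0486 N (compression)
  F[2-3] = +1877.7027 N (tension)
  F[2-4] = +708.7492 N (tension)
  F[3-4] = -1901.8869 N (compression)
  Rx@0 = -2645.6900 N
  Ry@0 = +1797.2767 N
  Ry@4 = +1764.8933 N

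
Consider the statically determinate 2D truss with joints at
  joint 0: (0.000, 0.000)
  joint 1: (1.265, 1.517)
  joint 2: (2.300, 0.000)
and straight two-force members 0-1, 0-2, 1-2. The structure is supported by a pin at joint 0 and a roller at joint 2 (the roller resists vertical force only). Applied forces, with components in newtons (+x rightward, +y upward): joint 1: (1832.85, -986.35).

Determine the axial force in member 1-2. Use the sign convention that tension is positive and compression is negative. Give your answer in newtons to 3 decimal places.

-2120.171

N=3 nodes, M=3 members, R=3 reactions → 2N=6, M+R=6
member 0 (0-1): L=1.9752, (cx,cy)=(0.6404,0.7680)
member 1 (0-2): L=2.3000, (cx,cy)=(1.0000,0.0000)
member 2 (1-2): L=1.8364, (cx,cy)=(0.5636,-0.8261)
solve A·x = −loads:
  F[0-1] = +996.1106 N (tension)
  F[0-2] = +1194.9076 N (tension)
  F[1-2] = -2120.1708 N (compression)
  Rx@0 = -1832.8500 N
  Ry@0 = -765.0266 N
  Ry@2 = +1751.3766 N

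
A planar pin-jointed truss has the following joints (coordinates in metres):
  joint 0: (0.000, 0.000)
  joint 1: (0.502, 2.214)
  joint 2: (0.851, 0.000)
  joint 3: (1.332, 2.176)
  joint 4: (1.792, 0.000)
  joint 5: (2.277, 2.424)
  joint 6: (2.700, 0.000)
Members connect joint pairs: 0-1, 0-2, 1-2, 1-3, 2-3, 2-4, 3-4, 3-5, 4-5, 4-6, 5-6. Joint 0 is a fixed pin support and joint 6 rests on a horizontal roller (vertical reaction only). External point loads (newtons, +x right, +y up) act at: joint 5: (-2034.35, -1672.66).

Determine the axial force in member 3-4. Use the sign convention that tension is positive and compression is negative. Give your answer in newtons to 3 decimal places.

N=7 nodes, M=11 members, R=3 reactions → 2N=14, M+R=14
member 0 (0-1): L=2.2702, (cx,cy)=(0.2211,0.9752)
member 1 (0-2): L=0.8510, (cx,cy)=(1.0000,0.0000)
member 2 (1-2): L=2.2413, (cx,cy)=(0.1557,-0.9878)
member 3 (1-3): L=0.8309, (cx,cy)=(0.9990,-0.0457)
member 4 (2-3): L=2.2285, (cx,cy)=(0.2158,0.9764)
member 5 (2-4): L=0.9410, (cx,cy)=(1.0000,0.0000)
member 6 (3-4): L=2.2241, (cx,cy)=(0.2068,-0.9784)
member 7 (3-5): L=0.9770, (cx,cy)=(0.9672,0.2538)
member 8 (4-5): L=2.4720, (cx,cy)=(0.1962,0.9806)
member 9 (4-6): L=0.9080, (cx,cy)=(1.0000,0.0000)
member 10 (5-6): L=2.4606, (cx,cy)=(0.1719,-0.9851)
solve A·x = −loads:
  F[0-1] = -2141.4555 N (compression)
  F[0-2] = -1560.8184 N (compression)
  F[1-2] = +2151.7084 N (tension)
  F[1-3] = -809.4223 N (compression)
  F[2-3] = -2176.7715 N (compression)
  F[2-4] = -755.9457 N (compression)
  F[3-4] = +1697.5139 N (tension)
  F[3-5] = -1684.6733 N (compression)
  F[4-5] = -1693.7271 N (compression)
  F[4-6] = -72.5564 N (compression)
  F[5-6] = +422.0675 N (tension)
  Rx@0 = +2034.3500 N
  Ry@0 = +2088.4443 N
  Ry@6 = -415.7843 N

1697.514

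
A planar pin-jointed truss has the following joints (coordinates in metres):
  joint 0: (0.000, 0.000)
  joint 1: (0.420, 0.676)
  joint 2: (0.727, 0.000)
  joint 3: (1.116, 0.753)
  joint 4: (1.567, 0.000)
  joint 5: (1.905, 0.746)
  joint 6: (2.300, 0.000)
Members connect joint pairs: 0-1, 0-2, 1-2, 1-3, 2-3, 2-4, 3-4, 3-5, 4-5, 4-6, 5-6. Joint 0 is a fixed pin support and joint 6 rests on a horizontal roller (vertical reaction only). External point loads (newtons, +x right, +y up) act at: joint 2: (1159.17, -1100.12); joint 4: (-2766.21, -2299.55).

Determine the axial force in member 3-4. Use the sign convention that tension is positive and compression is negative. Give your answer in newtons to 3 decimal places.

468.292

N=7 nodes, M=11 members, R=3 reactions → 2N=14, M+R=14
member 0 (0-1): L=0.7958, (cx,cy)=(0.5277,0.8494)
member 1 (0-2): L=0.7270, (cx,cy)=(1.0000,0.0000)
member 2 (1-2): L=0.7424, (cx,cy)=(0.4135,-0.9105)
member 3 (1-3): L=0.7002, (cx,cy)=(0.9939,0.1100)
member 4 (2-3): L=0.8475, (cx,cy)=(0.4590,0.8884)
member 5 (2-4): L=0.8400, (cx,cy)=(1.0000,0.0000)
member 6 (3-4): L=0.8777, (cx,cy)=(0.5138,-0.8579)
member 7 (3-5): L=0.7890, (cx,cy)=(1.0000,-0.0089)
member 8 (4-5): L=0.8190, (cx,cy)=(0.4127,0.9109)
member 9 (4-6): L=0.7330, (cx,cy)=(1.0000,0.0000)
member 10 (5-6): L=0.8441, (cx,cy)=(0.4679,-0.8838)
solve A·x = −loads:
  F[0-1] = -1748.5644 N (compression)
  F[0-2] = -684.2559 N (compression)
  F[1-2] = +1446.4333 N (tension)
  F[1-3] = -1530.1612 N (compression)
  F[2-3] = -244.0931 N (compression)
  F[2-4] = -1133.2956 N (compression)
  F[3-4] = +468.2917 N (tension)
  F[3-5] = -1873.6083 N (compression)
  F[4-5] = +2083.5136 N (tension)
  F[4-6] = +1013.6711 N (tension)
  F[5-6] = -2166.2317 N (compression)
  Rx@0 = +1607.0400 N
  Ry@0 = +1485.2430 N
  Ry@6 = +1914.4270 N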